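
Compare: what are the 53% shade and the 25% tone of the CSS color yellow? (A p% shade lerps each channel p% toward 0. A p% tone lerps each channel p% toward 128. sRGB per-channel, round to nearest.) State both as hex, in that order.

CSS yellow is rgb(255, 255, 0).
53% shade:
  R: 255 − 135.15 = 119.85 → 120
  G: 255 + 0.53×(0−255) = 255 − 135.15 = 119.85 → 120
  B: 0 + 0.53×(0−0) = 0 + 0 = 0 → 0
  → #787800
25% tone:
  R: 255 − 31.75 = 223.25 → 223
  G: 255 + 0.25×(128−255) = 255 − 31.75 = 223.25 → 223
  B: 0 + 0.25×(128−0) = 0 + 32 = 32 → 32
  → #dfdf20

#787800, #dfdf20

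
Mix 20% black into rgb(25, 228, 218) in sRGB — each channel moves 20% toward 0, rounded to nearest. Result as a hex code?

#14b6ae

Lerp each channel 20% toward 0:
  R: 25 + 0.2×(0−25) = 25 − 5 = 20 → 20
  G: 228 − 45.6 = 182.4 → 182
  B: 218 − 43.6 = 174.4 → 174
rgb(20, 182, 174) = #14b6ae.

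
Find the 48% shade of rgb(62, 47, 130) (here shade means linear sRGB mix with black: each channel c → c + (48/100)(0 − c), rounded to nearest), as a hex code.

#201844

Lerp each channel 48% toward 0:
  R: 62 − 29.76 = 32.24 → 32
  G: 47 + 0.48×(0−47) = 47 − 22.56 = 24.44 → 24
  B: 130 + 0.48×(0−130) = 130 − 62.4 = 67.6 → 68
rgb(32, 24, 68) = #201844.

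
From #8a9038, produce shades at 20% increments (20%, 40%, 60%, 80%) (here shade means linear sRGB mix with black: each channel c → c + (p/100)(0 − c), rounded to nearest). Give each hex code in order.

#6e732d, #535622, #373a16, #1c1d0b

#8a9038 is rgb(138, 144, 56).
20%: (138 − 27.6 = 110.4→110, 144 − 28.8 = 115.2→115, 56 − 11.2 = 44.8→45) → #6e732d
40%: (138 − 55.2 = 82.8→83, 144 − 57.6 = 86.4→86, 56 − 22.4 = 33.6→34) → #535622
60%: (138 − 82.8 = 55.2→55, 144 − 86.4 = 57.6→58, 56 − 33.6 = 22.4→22) → #373a16
80%: (138 − 110.4 = 27.6→28, 144 − 115.2 = 28.8→29, 56 − 44.8 = 11.2→11) → #1c1d0b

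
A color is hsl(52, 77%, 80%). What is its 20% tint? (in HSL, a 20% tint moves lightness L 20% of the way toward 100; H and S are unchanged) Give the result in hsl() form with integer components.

L moves 20% from 80 toward 100: 80 + 4 = 84 → 84.
H and S are unchanged.

hsl(52, 77%, 84%)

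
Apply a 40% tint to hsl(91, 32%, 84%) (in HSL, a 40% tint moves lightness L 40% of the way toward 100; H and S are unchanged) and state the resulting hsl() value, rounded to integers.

L moves 40% from 84 toward 100: 84 + 6.4 = 90.4 → 90.
H and S are unchanged.

hsl(91, 32%, 90%)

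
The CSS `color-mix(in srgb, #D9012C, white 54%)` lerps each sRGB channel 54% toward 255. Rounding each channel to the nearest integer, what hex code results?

#EE8A9E

#D9012C is rgb(217, 1, 44).
A 54% tint moves each channel 54% toward 255:
  R: 217 + 20.52 = 237.52 → 238
  G: 1 + 0.54×(255−1) = 1 + 137.16 = 138.16 → 138
  B: 44 + 0.54×(255−44) = 44 + 113.94 = 157.94 → 158
rgb(238, 138, 158) = #EE8A9E.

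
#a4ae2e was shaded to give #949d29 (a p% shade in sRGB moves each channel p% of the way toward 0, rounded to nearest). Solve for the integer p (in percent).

10%

#a4ae2e is rgb(164, 174, 46); #949d29 is rgb(148, 157, 41).
On the G channel (widest range): 157 ≈ 174 + (p/100)(0 − 174), so p ≈ 100×(157 − 174)/(0 − 174) = -1700/-174 = 9.77.
p = 10 reproduces all three channels after rounding.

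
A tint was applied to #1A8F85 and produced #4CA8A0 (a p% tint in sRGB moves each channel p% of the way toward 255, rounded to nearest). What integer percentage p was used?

22%

#1A8F85 is rgb(26, 143, 133); #4CA8A0 is rgb(76, 168, 160).
On the R channel (widest range): 76 ≈ 26 + (p/100)(255 − 26), so p ≈ 100×(76 − 26)/(255 − 26) = 5000/229 = 21.83.
p = 22 reproduces all three channels after rounding.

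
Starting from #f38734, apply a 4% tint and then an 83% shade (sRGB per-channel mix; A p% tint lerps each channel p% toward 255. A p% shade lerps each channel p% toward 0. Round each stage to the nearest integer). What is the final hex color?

#29180a

#f38734 is rgb(243, 135, 52).
A 4% tint moves each channel 4% toward 255:
  R: 243 + 0.04×(255−243) = 243 + 0.48 = 243.48 → 243
  G: 135 + 0.04×(255−135) = 135 + 4.8 = 139.8 → 140
  B: 52 + 8.12 = 60.12 → 60
After the tint: rgb(243, 140, 60) = #f38c3c.
Per channel, c → c + 0.83(0 − c):
  R: 243 + 0.83×(0−243) = 243 − 201.69 = 41.31 → 41
  G: 140 + 0.83×(0−140) = 140 − 116.2 = 23.8 → 24
  B: 60 − 49.8 = 10.2 → 10
rgb(41, 24, 10) = #29180a.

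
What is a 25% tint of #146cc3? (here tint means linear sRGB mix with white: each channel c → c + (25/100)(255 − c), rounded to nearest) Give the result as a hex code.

#4f91d2

#146cc3 is rgb(20, 108, 195).
Per channel, c → c + 0.25(255 − c):
  R: 20 + 0.25×(255−20) = 20 + 58.75 = 78.75 → 79
  G: 108 + 0.25×(255−108) = 108 + 36.75 = 144.75 → 145
  B: 195 + 0.25×(255−195) = 195 + 15 = 210 → 210
rgb(79, 145, 210) = #4f91d2.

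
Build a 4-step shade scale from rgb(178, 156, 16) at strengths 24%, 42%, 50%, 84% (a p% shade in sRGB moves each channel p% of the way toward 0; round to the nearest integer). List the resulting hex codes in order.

#87770C, #675A09, #594E08, #1C1903

24%: (178 − 42.72 = 135.28→135, 156 − 37.44 = 118.56→119, 16 − 3.84 = 12.16→12) → #87770C
42%: (178 − 74.76 = 103.24→103, 156 − 65.52 = 90.48→90, 16 − 6.72 = 9.28→9) → #675A09
50%: (178 − 89 = 89→89, 156 − 78 = 78→78, 16 − 8 = 8→8) → #594E08
84%: (178 − 149.52 = 28.48→28, 156 − 131.04 = 24.96→25, 16 − 13.44 = 2.56→3) → #1C1903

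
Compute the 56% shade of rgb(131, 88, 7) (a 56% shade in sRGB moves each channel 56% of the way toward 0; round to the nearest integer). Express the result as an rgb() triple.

rgb(58, 39, 3)

Lerp each channel 56% toward 0:
  R: 131 + 0.56×(0−131) = 131 − 73.36 = 57.64 → 58
  G: 88 − 49.28 = 38.72 → 39
  B: 7 − 3.92 = 3.08 → 3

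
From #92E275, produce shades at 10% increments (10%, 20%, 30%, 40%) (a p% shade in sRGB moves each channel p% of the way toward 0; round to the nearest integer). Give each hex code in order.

#83CB69, #75B55E, #669E52, #588846

#92E275 is rgb(146, 226, 117).
10%: (146 − 14.6 = 131.4→131, 226 − 22.6 = 203.4→203, 117 − 11.7 = 105.3→105) → #83CB69
20%: (146 − 29.2 = 116.8→117, 226 − 45.2 = 180.8→181, 117 − 23.4 = 93.6→94) → #75B55E
30%: (146 − 43.8 = 102.2→102, 226 − 67.8 = 158.2→158, 117 − 35.1 = 81.9→82) → #669E52
40%: (146 − 58.4 = 87.6→88, 226 − 90.4 = 135.6→136, 117 − 46.8 = 70.2→70) → #588846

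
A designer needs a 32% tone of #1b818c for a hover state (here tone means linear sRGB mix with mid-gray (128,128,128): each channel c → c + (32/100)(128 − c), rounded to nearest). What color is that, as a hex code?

#3b8188

#1b818c is rgb(27, 129, 140).
A 32% tone moves each channel 32% toward 128:
  R: 27 + 0.32×(128−27) = 27 + 32.32 = 59.32 → 59
  G: 129 + 0.32×(128−129) = 129 − 0.32 = 128.68 → 129
  B: 140 + 0.32×(128−140) = 140 − 3.84 = 136.16 → 136
rgb(59, 129, 136) = #3b8188.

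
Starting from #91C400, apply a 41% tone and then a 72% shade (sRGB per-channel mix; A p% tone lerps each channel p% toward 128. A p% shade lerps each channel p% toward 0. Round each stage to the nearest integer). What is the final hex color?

#272F0F

#91C400 is rgb(145, 196, 0).
A 41% tone moves each channel 41% toward 128:
  R: 145 + 0.41×(128−145) = 145 − 6.97 = 138.03 → 138
  G: 196 − 27.88 = 168.12 → 168
  B: 0 + 0.41×(128−0) = 0 + 52.48 = 52.48 → 52
After the tone: rgb(138, 168, 52) = #8AA834.
Per channel, c → c + 0.72(0 − c):
  R: 138 + 0.72×(0−138) = 138 − 99.36 = 38.64 → 39
  G: 168 − 120.96 = 47.04 → 47
  B: 52 + 0.72×(0−52) = 52 − 37.44 = 14.56 → 15
rgb(39, 47, 15) = #272F0F.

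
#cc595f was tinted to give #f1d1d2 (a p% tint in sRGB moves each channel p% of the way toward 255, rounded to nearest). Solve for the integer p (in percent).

#cc595f is rgb(204, 89, 95); #f1d1d2 is rgb(241, 209, 210).
On the G channel (widest range): 209 ≈ 89 + (p/100)(255 − 89), so p ≈ 100×(209 − 89)/(255 − 89) = 12000/166 = 72.29.
p = 72 reproduces all three channels after rounding.

72%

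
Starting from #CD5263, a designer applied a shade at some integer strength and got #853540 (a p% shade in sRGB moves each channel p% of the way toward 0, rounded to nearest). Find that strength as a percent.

#CD5263 is rgb(205, 82, 99); #853540 is rgb(133, 53, 64).
On the R channel (widest range): 133 ≈ 205 + (p/100)(0 − 205), so p ≈ 100×(133 − 205)/(0 − 205) = -7200/-205 = 35.12.
p = 35 reproduces all three channels after rounding.

35%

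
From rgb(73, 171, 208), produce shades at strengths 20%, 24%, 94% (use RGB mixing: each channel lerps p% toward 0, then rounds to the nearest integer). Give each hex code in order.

#3a89a6, #37829e, #040a0c

20%: (73 − 14.6 = 58.4→58, 171 − 34.2 = 136.8→137, 208 − 41.6 = 166.4→166) → #3a89a6
24%: (73 − 17.52 = 55.48→55, 171 − 41.04 = 129.96→130, 208 − 49.92 = 158.08→158) → #37829e
94%: (73 − 68.62 = 4.38→4, 171 − 160.74 = 10.26→10, 208 − 195.52 = 12.48→12) → #040a0c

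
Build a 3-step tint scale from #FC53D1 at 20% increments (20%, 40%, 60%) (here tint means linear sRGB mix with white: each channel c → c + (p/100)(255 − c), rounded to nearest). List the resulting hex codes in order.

#FD75DA, #FD98E3, #FEBAED

#FC53D1 is rgb(252, 83, 209).
20%: (252 + 0.6 = 252.6→253, 83 + 34.4 = 117.4→117, 209 + 9.2 = 218.2→218) → #FD75DA
40%: (252 + 1.2 = 253.2→253, 83 + 68.8 = 151.8→152, 209 + 18.4 = 227.4→227) → #FD98E3
60%: (252 + 1.8 = 253.8→254, 83 + 103.2 = 186.2→186, 209 + 27.6 = 236.6→237) → #FEBAED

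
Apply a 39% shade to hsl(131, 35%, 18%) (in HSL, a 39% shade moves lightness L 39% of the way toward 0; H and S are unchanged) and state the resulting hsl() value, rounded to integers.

L moves 39% from 18 toward 0: 18 − 7.02 = 10.98 → 11.
H and S are unchanged.

hsl(131, 35%, 11%)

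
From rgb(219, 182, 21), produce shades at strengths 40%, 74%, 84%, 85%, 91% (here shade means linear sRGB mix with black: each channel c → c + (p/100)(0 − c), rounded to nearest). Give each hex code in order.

#836D0D, #392F05, #231D03, #211B03, #141002

40%: (219 − 87.6 = 131.4→131, 182 − 72.8 = 109.2→109, 21 − 8.4 = 12.6→13) → #836D0D
74%: (219 − 162.06 = 56.94→57, 182 − 134.68 = 47.32→47, 21 − 15.54 = 5.46→5) → #392F05
84%: (219 − 183.96 = 35.04→35, 182 − 152.88 = 29.12→29, 21 − 17.64 = 3.36→3) → #231D03
85%: (219 − 186.15 = 32.85→33, 182 − 154.7 = 27.3→27, 21 − 17.85 = 3.15→3) → #211B03
91%: (219 − 199.29 = 19.71→20, 182 − 165.62 = 16.38→16, 21 − 19.11 = 1.89→2) → #141002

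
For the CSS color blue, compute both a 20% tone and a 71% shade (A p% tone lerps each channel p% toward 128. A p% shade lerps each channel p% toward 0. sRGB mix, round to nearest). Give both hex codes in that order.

#1A1AE6, #00004A

CSS blue is rgb(0, 0, 255).
20% tone:
  R: 0 + 0.2×(128−0) = 0 + 25.6 = 25.6 → 26
  G: 0 + 0.2×(128−0) = 0 + 25.6 = 25.6 → 26
  B: 255 − 25.4 = 229.6 → 230
  → #1A1AE6
71% shade:
  R: 0 + 0.71×(0−0) = 0 + 0 = 0 → 0
  G: 0 + 0 = 0 → 0
  B: 255 − 181.05 = 73.95 → 74
  → #00004A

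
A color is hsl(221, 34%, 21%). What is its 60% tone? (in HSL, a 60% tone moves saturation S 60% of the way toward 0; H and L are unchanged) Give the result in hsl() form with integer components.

hsl(221, 14%, 21%)

S moves 60% from 34 toward 0: 34 − 20.4 = 13.6 → 14.
H and L are unchanged.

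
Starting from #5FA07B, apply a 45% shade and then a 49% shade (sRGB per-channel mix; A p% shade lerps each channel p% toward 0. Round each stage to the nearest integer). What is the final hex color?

#5FA07B is rgb(95, 160, 123).
Per channel, c → c + 0.45(0 − c):
  R: 95 − 42.75 = 52.25 → 52
  G: 160 + 0.45×(0−160) = 160 − 72 = 88 → 88
  B: 123 + 0.45×(0−123) = 123 − 55.35 = 67.65 → 68
After the shade: rgb(52, 88, 68) = #345844.
Per channel, c → c + 0.49(0 − c):
  R: 52 + 0.49×(0−52) = 52 − 25.48 = 26.52 → 27
  G: 88 − 43.12 = 44.88 → 45
  B: 68 + 0.49×(0−68) = 68 − 33.32 = 34.68 → 35
rgb(27, 45, 35) = #1B2D23.

#1B2D23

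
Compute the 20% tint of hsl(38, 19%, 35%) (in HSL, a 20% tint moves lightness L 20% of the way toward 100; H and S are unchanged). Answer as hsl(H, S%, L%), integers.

L moves 20% from 35 toward 100: 35 + 13 = 48 → 48.
H and S are unchanged.

hsl(38, 19%, 48%)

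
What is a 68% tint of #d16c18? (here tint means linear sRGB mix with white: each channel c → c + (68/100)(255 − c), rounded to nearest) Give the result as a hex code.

#f0d0b5

#d16c18 is rgb(209, 108, 24).
Lerp each channel 68% toward 255:
  R: 209 + 0.68×(255−209) = 209 + 31.28 = 240.28 → 240
  G: 108 + 0.68×(255−108) = 108 + 99.96 = 207.96 → 208
  B: 24 + 0.68×(255−24) = 24 + 157.08 = 181.08 → 181
rgb(240, 208, 181) = #f0d0b5.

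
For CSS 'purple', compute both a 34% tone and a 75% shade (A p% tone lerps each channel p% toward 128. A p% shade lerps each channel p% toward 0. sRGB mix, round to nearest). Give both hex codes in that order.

#802C80, #200020

CSS purple is rgb(128, 0, 128).
34% tone:
  R: 128 + 0 = 128 → 128
  G: 0 + 0.34×(128−0) = 0 + 43.52 = 43.52 → 44
  B: 128 + 0 = 128 → 128
  → #802C80
75% shade:
  R: 128 − 96 = 32 → 32
  G: 0 + 0.75×(0−0) = 0 + 0 = 0 → 0
  B: 128 + 0.75×(0−128) = 128 − 96 = 32 → 32
  → #200020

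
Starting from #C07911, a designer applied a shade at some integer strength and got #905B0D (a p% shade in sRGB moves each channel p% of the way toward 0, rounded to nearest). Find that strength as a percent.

25%

#C07911 is rgb(192, 121, 17); #905B0D is rgb(144, 91, 13).
On the R channel (widest range): 144 ≈ 192 + (p/100)(0 − 192), so p ≈ 100×(144 − 192)/(0 − 192) = -4800/-192 = 25.00.
p = 25 reproduces all three channels after rounding.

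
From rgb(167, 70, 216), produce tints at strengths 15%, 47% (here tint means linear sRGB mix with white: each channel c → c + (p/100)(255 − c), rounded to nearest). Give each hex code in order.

15%: (167 + 13.2 = 180.2→180, 70 + 27.75 = 97.75→98, 216 + 5.85 = 221.85→222) → #B462DE
47%: (167 + 41.36 = 208.36→208, 70 + 86.95 = 156.95→157, 216 + 18.33 = 234.33→234) → #D09DEA

#B462DE, #D09DEA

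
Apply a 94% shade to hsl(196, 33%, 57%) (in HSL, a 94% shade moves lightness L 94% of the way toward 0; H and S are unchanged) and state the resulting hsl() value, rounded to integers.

L moves 94% from 57 toward 0: 57 − 53.58 = 3.42 → 3.
H and S are unchanged.

hsl(196, 33%, 3%)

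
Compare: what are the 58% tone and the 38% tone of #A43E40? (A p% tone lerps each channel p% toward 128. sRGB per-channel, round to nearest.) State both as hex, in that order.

#8F6465, #965758

#A43E40 is rgb(164, 62, 64).
58% tone:
  R: 164 + 0.58×(128−164) = 164 − 20.88 = 143.12 → 143
  G: 62 + 38.28 = 100.28 → 100
  B: 64 + 0.58×(128−64) = 64 + 37.12 = 101.12 → 101
  → #8F6465
38% tone:
  R: 164 − 13.68 = 150.32 → 150
  G: 62 + 0.38×(128−62) = 62 + 25.08 = 87.08 → 87
  B: 64 + 0.38×(128−64) = 64 + 24.32 = 88.32 → 88
  → #965758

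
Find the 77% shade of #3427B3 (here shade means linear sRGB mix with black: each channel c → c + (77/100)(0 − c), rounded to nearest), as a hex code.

#3427B3 is rgb(52, 39, 179).
Lerp each channel 77% toward 0:
  R: 52 + 0.77×(0−52) = 52 − 40.04 = 11.96 → 12
  G: 39 + 0.77×(0−39) = 39 − 30.03 = 8.97 → 9
  B: 179 + 0.77×(0−179) = 179 − 137.83 = 41.17 → 41
rgb(12, 9, 41) = #0C0929.

#0C0929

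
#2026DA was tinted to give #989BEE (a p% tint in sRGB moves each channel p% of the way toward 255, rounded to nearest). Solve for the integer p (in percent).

#2026DA is rgb(32, 38, 218); #989BEE is rgb(152, 155, 238).
On the R channel (widest range): 152 ≈ 32 + (p/100)(255 − 32), so p ≈ 100×(152 − 32)/(255 − 32) = 12000/223 = 53.81.
p = 54 reproduces all three channels after rounding.

54%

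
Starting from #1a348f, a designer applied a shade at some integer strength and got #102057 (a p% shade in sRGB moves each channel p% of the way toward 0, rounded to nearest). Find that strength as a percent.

39%

#1a348f is rgb(26, 52, 143); #102057 is rgb(16, 32, 87).
On the B channel (widest range): 87 ≈ 143 + (p/100)(0 − 143), so p ≈ 100×(87 − 143)/(0 − 143) = -5600/-143 = 39.16.
p = 39 reproduces all three channels after rounding.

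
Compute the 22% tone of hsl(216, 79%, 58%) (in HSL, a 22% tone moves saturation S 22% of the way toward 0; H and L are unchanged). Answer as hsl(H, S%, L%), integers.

S moves 22% from 79 toward 0: 79 − 17.38 = 61.62 → 62.
H and L are unchanged.

hsl(216, 62%, 58%)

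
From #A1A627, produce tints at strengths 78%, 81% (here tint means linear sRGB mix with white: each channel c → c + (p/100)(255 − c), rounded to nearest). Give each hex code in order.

#A1A627 is rgb(161, 166, 39).
78%: (161 + 73.32 = 234.32→234, 166 + 69.42 = 235.42→235, 39 + 168.48 = 207.48→207) → #EAEBCF
81%: (161 + 76.14 = 237.14→237, 166 + 72.09 = 238.09→238, 39 + 174.96 = 213.96→214) → #EDEED6

#EAEBCF, #EDEED6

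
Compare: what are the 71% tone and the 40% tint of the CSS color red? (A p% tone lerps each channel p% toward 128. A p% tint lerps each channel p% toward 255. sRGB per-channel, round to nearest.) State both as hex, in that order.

#a55b5b, #ff6666

CSS red is rgb(255, 0, 0).
71% tone:
  R: 255 + 0.71×(128−255) = 255 − 90.17 = 164.83 → 165
  G: 0 + 0.71×(128−0) = 0 + 90.88 = 90.88 → 91
  B: 0 + 0.71×(128−0) = 0 + 90.88 = 90.88 → 91
  → #a55b5b
40% tint:
  R: 255 + 0.4×(255−255) = 255 + 0 = 255 → 255
  G: 0 + 0.4×(255−0) = 0 + 102 = 102 → 102
  B: 0 + 102 = 102 → 102
  → #ff6666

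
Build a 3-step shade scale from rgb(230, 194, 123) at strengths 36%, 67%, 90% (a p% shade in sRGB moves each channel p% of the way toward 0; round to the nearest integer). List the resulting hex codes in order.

#937c4f, #4c4029, #17130c

36%: (230 − 82.8 = 147.2→147, 194 − 69.84 = 124.16→124, 123 − 44.28 = 78.72→79) → #937c4f
67%: (230 − 154.1 = 75.9→76, 194 − 129.98 = 64.02→64, 123 − 82.41 = 40.59→41) → #4c4029
90%: (230 − 207 = 23→23, 194 − 174.6 = 19.4→19, 123 − 110.7 = 12.3→12) → #17130c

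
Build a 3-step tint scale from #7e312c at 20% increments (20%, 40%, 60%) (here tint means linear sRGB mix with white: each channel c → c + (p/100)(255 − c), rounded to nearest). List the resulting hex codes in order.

#985a56, #b28380, #cbadab

#7e312c is rgb(126, 49, 44).
20%: (126 + 25.8 = 151.8→152, 49 + 41.2 = 90.2→90, 44 + 42.2 = 86.2→86) → #985a56
40%: (126 + 51.6 = 177.6→178, 49 + 82.4 = 131.4→131, 44 + 84.4 = 128.4→128) → #b28380
60%: (126 + 77.4 = 203.4→203, 49 + 123.6 = 172.6→173, 44 + 126.6 = 170.6→171) → #cbadab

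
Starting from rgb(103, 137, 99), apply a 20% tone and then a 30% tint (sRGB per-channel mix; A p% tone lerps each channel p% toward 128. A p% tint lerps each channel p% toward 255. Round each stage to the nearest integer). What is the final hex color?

Per channel, c → c + 0.2(128 − c):
  R: 103 + 0.2×(128−103) = 103 + 5 = 108 → 108
  G: 137 + 0.2×(128−137) = 137 − 1.8 = 135.2 → 135
  B: 99 + 5.8 = 104.8 → 105
After the tone: rgb(108, 135, 105) = #6c8769.
A 30% tint moves each channel 30% toward 255:
  R: 108 + 0.3×(255−108) = 108 + 44.1 = 152.1 → 152
  G: 135 + 36 = 171 → 171
  B: 105 + 0.3×(255−105) = 105 + 45 = 150 → 150
rgb(152, 171, 150) = #98ab96.

#98ab96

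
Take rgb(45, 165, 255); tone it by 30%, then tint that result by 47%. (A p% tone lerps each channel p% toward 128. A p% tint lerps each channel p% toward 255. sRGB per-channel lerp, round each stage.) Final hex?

#9DC9EB

A 30% tone moves each channel 30% toward 128:
  R: 45 + 0.3×(128−45) = 45 + 24.9 = 69.9 → 70
  G: 165 − 11.1 = 153.9 → 154
  B: 255 + 0.3×(128−255) = 255 − 38.1 = 216.9 → 217
After the tone: rgb(70, 154, 217) = #469AD9.
Per channel, c → c + 0.47(255 − c):
  R: 70 + 0.47×(255−70) = 70 + 86.95 = 156.95 → 157
  G: 154 + 47.47 = 201.47 → 201
  B: 217 + 0.47×(255−217) = 217 + 17.86 = 234.86 → 235
rgb(157, 201, 235) = #9DC9EB.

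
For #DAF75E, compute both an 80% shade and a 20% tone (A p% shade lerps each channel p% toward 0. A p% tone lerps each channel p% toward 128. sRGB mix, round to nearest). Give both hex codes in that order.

#DAF75E is rgb(218, 247, 94).
80% shade:
  R: 218 − 174.4 = 43.6 → 44
  G: 247 − 197.6 = 49.4 → 49
  B: 94 + 0.8×(0−94) = 94 − 75.2 = 18.8 → 19
  → #2C3113
20% tone:
  R: 218 + 0.2×(128−218) = 218 − 18 = 200 → 200
  G: 247 + 0.2×(128−247) = 247 − 23.8 = 223.2 → 223
  B: 94 + 0.2×(128−94) = 94 + 6.8 = 100.8 → 101
  → #C8DF65

#2C3113, #C8DF65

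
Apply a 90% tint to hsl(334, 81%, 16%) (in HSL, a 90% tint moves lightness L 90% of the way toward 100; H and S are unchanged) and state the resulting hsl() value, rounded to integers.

L moves 90% from 16 toward 100: 16 + 75.6 = 91.6 → 92.
H and S are unchanged.

hsl(334, 81%, 92%)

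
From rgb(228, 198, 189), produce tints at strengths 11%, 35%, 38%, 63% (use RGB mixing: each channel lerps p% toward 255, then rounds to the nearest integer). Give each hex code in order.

11%: (228 + 2.97 = 230.97→231, 198 + 6.27 = 204.27→204, 189 + 7.26 = 196.26→196) → #E7CCC4
35%: (228 + 9.45 = 237.45→237, 198 + 19.95 = 217.95→218, 189 + 23.1 = 212.1→212) → #EDDAD4
38%: (228 + 10.26 = 238.26→238, 198 + 21.66 = 219.66→220, 189 + 25.08 = 214.08→214) → #EEDCD6
63%: (228 + 17.01 = 245.01→245, 198 + 35.91 = 233.91→234, 189 + 41.58 = 230.58→231) → #F5EAE7

#E7CCC4, #EDDAD4, #EEDCD6, #F5EAE7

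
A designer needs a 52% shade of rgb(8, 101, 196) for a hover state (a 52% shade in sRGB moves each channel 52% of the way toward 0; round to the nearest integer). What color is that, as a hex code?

#04305E

Per channel, c → c + 0.52(0 − c):
  R: 8 − 4.16 = 3.84 → 4
  G: 101 − 52.52 = 48.48 → 48
  B: 196 + 0.52×(0−196) = 196 − 101.92 = 94.08 → 94
rgb(4, 48, 94) = #04305E.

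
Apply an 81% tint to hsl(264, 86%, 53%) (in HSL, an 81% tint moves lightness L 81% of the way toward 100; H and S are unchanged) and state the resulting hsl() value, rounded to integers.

hsl(264, 86%, 91%)

L moves 81% from 53 toward 100: 53 + 38.07 = 91.07 → 91.
H and S are unchanged.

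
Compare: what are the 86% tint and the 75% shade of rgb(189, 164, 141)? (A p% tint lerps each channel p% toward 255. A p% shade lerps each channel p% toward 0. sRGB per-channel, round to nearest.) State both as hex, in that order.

86% tint:
  R: 189 + 0.86×(255−189) = 189 + 56.76 = 245.76 → 246
  G: 164 + 0.86×(255−164) = 164 + 78.26 = 242.26 → 242
  B: 141 + 0.86×(255−141) = 141 + 98.04 = 239.04 → 239
  → #f6f2ef
75% shade:
  R: 189 − 141.75 = 47.25 → 47
  G: 164 − 123 = 41 → 41
  B: 141 − 105.75 = 35.25 → 35
  → #2f2923

#f6f2ef, #2f2923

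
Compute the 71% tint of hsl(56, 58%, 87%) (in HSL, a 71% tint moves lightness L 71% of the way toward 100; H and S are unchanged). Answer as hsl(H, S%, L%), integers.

hsl(56, 58%, 96%)

L moves 71% from 87 toward 100: 87 + 9.23 = 96.23 → 96.
H and S are unchanged.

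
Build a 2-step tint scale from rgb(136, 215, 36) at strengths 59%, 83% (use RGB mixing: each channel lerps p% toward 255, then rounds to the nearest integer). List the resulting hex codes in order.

#CEEFA5, #EBF8DA

59%: (136 + 70.21 = 206.21→206, 215 + 23.6 = 238.6→239, 36 + 129.21 = 165.21→165) → #CEEFA5
83%: (136 + 98.77 = 234.77→235, 215 + 33.2 = 248.2→248, 36 + 181.77 = 217.77→218) → #EBF8DA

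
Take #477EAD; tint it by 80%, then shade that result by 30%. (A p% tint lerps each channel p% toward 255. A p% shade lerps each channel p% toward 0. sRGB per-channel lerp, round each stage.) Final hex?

#99A0A7

#477EAD is rgb(71, 126, 173).
Lerp each channel 80% toward 255:
  R: 71 + 0.8×(255−71) = 71 + 147.2 = 218.2 → 218
  G: 126 + 0.8×(255−126) = 126 + 103.2 = 229.2 → 229
  B: 173 + 65.6 = 238.6 → 239
After the tint: rgb(218, 229, 239) = #DAE5EF.
A 30% shade moves each channel 30% toward 0:
  R: 218 + 0.3×(0−218) = 218 − 65.4 = 152.6 → 153
  G: 229 + 0.3×(0−229) = 229 − 68.7 = 160.3 → 160
  B: 239 + 0.3×(0−239) = 239 − 71.7 = 167.3 → 167
rgb(153, 160, 167) = #99A0A7.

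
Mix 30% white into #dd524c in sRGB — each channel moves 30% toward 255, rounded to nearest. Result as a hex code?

#dd524c is rgb(221, 82, 76).
Per channel, c → c + 0.3(255 − c):
  R: 221 + 0.3×(255−221) = 221 + 10.2 = 231.2 → 231
  G: 82 + 51.9 = 133.9 → 134
  B: 76 + 0.3×(255−76) = 76 + 53.7 = 129.7 → 130
rgb(231, 134, 130) = #e78682.

#e78682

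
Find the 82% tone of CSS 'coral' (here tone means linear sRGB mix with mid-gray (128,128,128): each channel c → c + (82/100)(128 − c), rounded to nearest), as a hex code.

CSS coral is rgb(255, 127, 80).
An 82% tone moves each channel 82% toward 128:
  R: 255 − 104.14 = 150.86 → 151
  G: 127 + 0.82×(128−127) = 127 + 0.82 = 127.82 → 128
  B: 80 + 0.82×(128−80) = 80 + 39.36 = 119.36 → 119
rgb(151, 128, 119) = #978077.

#978077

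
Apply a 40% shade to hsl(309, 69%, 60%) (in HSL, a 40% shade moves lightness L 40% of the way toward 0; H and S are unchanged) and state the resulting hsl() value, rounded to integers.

L moves 40% from 60 toward 0: 60 − 24 = 36 → 36.
H and S are unchanged.

hsl(309, 69%, 36%)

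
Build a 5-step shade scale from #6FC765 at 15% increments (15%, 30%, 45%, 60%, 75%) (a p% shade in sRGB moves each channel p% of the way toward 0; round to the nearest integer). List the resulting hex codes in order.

#6FC765 is rgb(111, 199, 101).
15%: (111 − 16.65 = 94.35→94, 199 − 29.85 = 169.15→169, 101 − 15.15 = 85.85→86) → #5EA956
30%: (111 − 33.3 = 77.7→78, 199 − 59.7 = 139.3→139, 101 − 30.3 = 70.7→71) → #4E8B47
45%: (111 − 49.95 = 61.05→61, 199 − 89.55 = 109.45→109, 101 − 45.45 = 55.55→56) → #3D6D38
60%: (111 − 66.6 = 44.4→44, 199 − 119.4 = 79.6→80, 101 − 60.6 = 40.4→40) → #2C5028
75%: (111 − 83.25 = 27.75→28, 199 − 149.25 = 49.75→50, 101 − 75.75 = 25.25→25) → #1C3219

#5EA956, #4E8B47, #3D6D38, #2C5028, #1C3219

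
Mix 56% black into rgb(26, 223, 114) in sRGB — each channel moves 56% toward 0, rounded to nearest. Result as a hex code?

#0B6232

Per channel, c → c + 0.56(0 − c):
  R: 26 + 0.56×(0−26) = 26 − 14.56 = 11.44 → 11
  G: 223 + 0.56×(0−223) = 223 − 124.88 = 98.12 → 98
  B: 114 + 0.56×(0−114) = 114 − 63.84 = 50.16 → 50
rgb(11, 98, 50) = #0B6232.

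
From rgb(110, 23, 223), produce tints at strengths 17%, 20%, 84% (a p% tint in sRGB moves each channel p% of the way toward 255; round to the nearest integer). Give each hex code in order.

#873EE4, #8B45E5, #E8DAFA

17%: (110 + 24.65 = 134.65→135, 23 + 39.44 = 62.44→62, 223 + 5.44 = 228.44→228) → #873EE4
20%: (110 + 29 = 139→139, 23 + 46.4 = 69.4→69, 223 + 6.4 = 229.4→229) → #8B45E5
84%: (110 + 121.8 = 231.8→232, 23 + 194.88 = 217.88→218, 223 + 26.88 = 249.88→250) → #E8DAFA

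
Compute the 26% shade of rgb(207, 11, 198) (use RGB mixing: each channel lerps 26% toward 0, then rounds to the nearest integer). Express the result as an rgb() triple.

rgb(153, 8, 147)

Per channel, c → c + 0.26(0 − c):
  R: 207 + 0.26×(0−207) = 207 − 53.82 = 153.18 → 153
  G: 11 + 0.26×(0−11) = 11 − 2.86 = 8.14 → 8
  B: 198 − 51.48 = 146.52 → 147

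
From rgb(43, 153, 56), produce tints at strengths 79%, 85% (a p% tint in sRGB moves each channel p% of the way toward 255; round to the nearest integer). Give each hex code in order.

#D2EAD5, #DFF0E1

79%: (43 + 167.48 = 210.48→210, 153 + 80.58 = 233.58→234, 56 + 157.21 = 213.21→213) → #D2EAD5
85%: (43 + 180.2 = 223.2→223, 153 + 86.7 = 239.7→240, 56 + 169.15 = 225.15→225) → #DFF0E1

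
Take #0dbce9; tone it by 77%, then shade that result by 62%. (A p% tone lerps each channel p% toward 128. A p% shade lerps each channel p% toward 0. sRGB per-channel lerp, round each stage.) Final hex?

#27363a

#0dbce9 is rgb(13, 188, 233).
A 77% tone moves each channel 77% toward 128:
  R: 13 + 0.77×(128−13) = 13 + 88.55 = 101.55 → 102
  G: 188 + 0.77×(128−188) = 188 − 46.2 = 141.8 → 142
  B: 233 − 80.85 = 152.15 → 152
After the tone: rgb(102, 142, 152) = #668e98.
Lerp each channel 62% toward 0:
  R: 102 + 0.62×(0−102) = 102 − 63.24 = 38.76 → 39
  G: 142 + 0.62×(0−142) = 142 − 88.04 = 53.96 → 54
  B: 152 + 0.62×(0−152) = 152 − 94.24 = 57.76 → 58
rgb(39, 54, 58) = #27363a.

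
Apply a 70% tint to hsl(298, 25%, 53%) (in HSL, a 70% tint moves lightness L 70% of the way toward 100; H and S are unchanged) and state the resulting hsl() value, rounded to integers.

hsl(298, 25%, 86%)

L moves 70% from 53 toward 100: 53 + 32.9 = 85.9 → 86.
H and S are unchanged.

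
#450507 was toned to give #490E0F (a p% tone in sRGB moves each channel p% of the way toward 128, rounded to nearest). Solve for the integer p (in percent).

#450507 is rgb(69, 5, 7); #490E0F is rgb(73, 14, 15).
On the G channel (widest range): 14 ≈ 5 + (p/100)(128 − 5), so p ≈ 100×(14 − 5)/(128 − 5) = 900/123 = 7.32.
p = 7 reproduces all three channels after rounding.

7%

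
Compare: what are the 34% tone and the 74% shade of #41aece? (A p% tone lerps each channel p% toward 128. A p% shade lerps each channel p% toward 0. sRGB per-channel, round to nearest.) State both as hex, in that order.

#41aece is rgb(65, 174, 206).
34% tone:
  R: 65 + 0.34×(128−65) = 65 + 21.42 = 86.42 → 86
  G: 174 − 15.64 = 158.36 → 158
  B: 206 + 0.34×(128−206) = 206 − 26.52 = 179.48 → 179
  → #569eb3
74% shade:
  R: 65 − 48.1 = 16.9 → 17
  G: 174 − 128.76 = 45.24 → 45
  B: 206 − 152.44 = 53.56 → 54
  → #112d36

#569eb3, #112d36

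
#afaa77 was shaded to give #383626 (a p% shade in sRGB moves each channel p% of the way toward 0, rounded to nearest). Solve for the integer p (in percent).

68%

#afaa77 is rgb(175, 170, 119); #383626 is rgb(56, 54, 38).
On the R channel (widest range): 56 ≈ 175 + (p/100)(0 − 175), so p ≈ 100×(56 − 175)/(0 − 175) = -11900/-175 = 68.00.
p = 68 reproduces all three channels after rounding.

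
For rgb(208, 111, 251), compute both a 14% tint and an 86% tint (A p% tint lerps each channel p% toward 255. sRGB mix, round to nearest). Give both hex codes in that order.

14% tint:
  R: 208 + 0.14×(255−208) = 208 + 6.58 = 214.58 → 215
  G: 111 + 20.16 = 131.16 → 131
  B: 251 + 0.14×(255−251) = 251 + 0.56 = 251.56 → 252
  → #D783FC
86% tint:
  R: 208 + 0.86×(255−208) = 208 + 40.42 = 248.42 → 248
  G: 111 + 123.84 = 234.84 → 235
  B: 251 + 0.86×(255−251) = 251 + 3.44 = 254.44 → 254
  → #F8EBFE

#D783FC, #F8EBFE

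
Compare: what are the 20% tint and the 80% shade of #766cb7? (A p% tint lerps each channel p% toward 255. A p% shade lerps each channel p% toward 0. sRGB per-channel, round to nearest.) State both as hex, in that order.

#766cb7 is rgb(118, 108, 183).
20% tint:
  R: 118 + 0.2×(255−118) = 118 + 27.4 = 145.4 → 145
  G: 108 + 0.2×(255−108) = 108 + 29.4 = 137.4 → 137
  B: 183 + 0.2×(255−183) = 183 + 14.4 = 197.4 → 197
  → #9189c5
80% shade:
  R: 118 + 0.8×(0−118) = 118 − 94.4 = 23.6 → 24
  G: 108 − 86.4 = 21.6 → 22
  B: 183 − 146.4 = 36.6 → 37
  → #181625

#9189c5, #181625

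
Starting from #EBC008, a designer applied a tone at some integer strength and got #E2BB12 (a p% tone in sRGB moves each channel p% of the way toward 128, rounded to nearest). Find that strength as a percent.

8%

#EBC008 is rgb(235, 192, 8); #E2BB12 is rgb(226, 187, 18).
On the B channel (widest range): 18 ≈ 8 + (p/100)(128 − 8), so p ≈ 100×(18 − 8)/(128 − 8) = 1000/120 = 8.33.
p = 8 reproduces all three channels after rounding.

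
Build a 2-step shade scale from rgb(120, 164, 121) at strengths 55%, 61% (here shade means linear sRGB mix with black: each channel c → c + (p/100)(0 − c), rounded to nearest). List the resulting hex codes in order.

#364A36, #2F402F

55%: (120 − 66 = 54→54, 164 − 90.2 = 73.8→74, 121 − 66.55 = 54.45→54) → #364A36
61%: (120 − 73.2 = 46.8→47, 164 − 100.04 = 63.96→64, 121 − 73.81 = 47.19→47) → #2F402F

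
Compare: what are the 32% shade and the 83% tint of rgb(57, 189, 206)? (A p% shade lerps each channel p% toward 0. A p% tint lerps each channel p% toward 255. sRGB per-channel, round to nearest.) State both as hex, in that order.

32% shade:
  R: 57 + 0.32×(0−57) = 57 − 18.24 = 38.76 → 39
  G: 189 − 60.48 = 128.52 → 129
  B: 206 + 0.32×(0−206) = 206 − 65.92 = 140.08 → 140
  → #27818c
83% tint:
  R: 57 + 164.34 = 221.34 → 221
  G: 189 + 54.78 = 243.78 → 244
  B: 206 + 0.83×(255−206) = 206 + 40.67 = 246.67 → 247
  → #ddf4f7

#27818c, #ddf4f7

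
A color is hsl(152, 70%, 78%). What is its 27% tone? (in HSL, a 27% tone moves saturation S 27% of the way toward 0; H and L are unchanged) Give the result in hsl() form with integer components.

hsl(152, 51%, 78%)

S moves 27% from 70 toward 0: 70 − 18.9 = 51.1 → 51.
H and L are unchanged.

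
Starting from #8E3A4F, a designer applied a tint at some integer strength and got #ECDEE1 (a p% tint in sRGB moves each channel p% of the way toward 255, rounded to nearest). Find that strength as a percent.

#8E3A4F is rgb(142, 58, 79); #ECDEE1 is rgb(236, 222, 225).
On the G channel (widest range): 222 ≈ 58 + (p/100)(255 − 58), so p ≈ 100×(222 − 58)/(255 − 58) = 16400/197 = 83.25.
p = 83 reproduces all three channels after rounding.

83%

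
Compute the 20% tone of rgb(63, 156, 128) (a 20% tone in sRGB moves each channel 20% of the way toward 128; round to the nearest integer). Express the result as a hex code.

Lerp each channel 20% toward 128:
  R: 63 + 0.2×(128−63) = 63 + 13 = 76 → 76
  G: 156 − 5.6 = 150.4 → 150
  B: 128 + 0 = 128 → 128
rgb(76, 150, 128) = #4C9680.

#4C9680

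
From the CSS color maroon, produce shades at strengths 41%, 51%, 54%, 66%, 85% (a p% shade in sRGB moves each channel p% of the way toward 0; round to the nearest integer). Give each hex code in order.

#4C0000, #3F0000, #3B0000, #2C0000, #130000

CSS maroon is rgb(128, 0, 0).
41%: (128 − 52.48 = 75.52→76, 0→0, 0→0) → #4C0000
51%: (128 − 65.28 = 62.72→63, 0→0, 0→0) → #3F0000
54%: (128 − 69.12 = 58.88→59, 0→0, 0→0) → #3B0000
66%: (128 − 84.48 = 43.52→44, 0→0, 0→0) → #2C0000
85%: (128 − 108.8 = 19.2→19, 0→0, 0→0) → #130000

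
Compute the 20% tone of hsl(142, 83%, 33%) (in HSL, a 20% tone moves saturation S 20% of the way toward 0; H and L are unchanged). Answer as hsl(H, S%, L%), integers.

S moves 20% from 83 toward 0: 83 − 16.6 = 66.4 → 66.
H and L are unchanged.

hsl(142, 66%, 33%)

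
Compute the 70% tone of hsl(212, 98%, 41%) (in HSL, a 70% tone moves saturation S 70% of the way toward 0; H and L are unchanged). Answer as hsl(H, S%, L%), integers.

S moves 70% from 98 toward 0: 98 − 68.6 = 29.4 → 29.
H and L are unchanged.

hsl(212, 29%, 41%)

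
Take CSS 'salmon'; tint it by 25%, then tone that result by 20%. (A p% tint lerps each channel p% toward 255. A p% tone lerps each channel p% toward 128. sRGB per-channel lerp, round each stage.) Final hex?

CSS salmon is rgb(250, 128, 114).
Lerp each channel 25% toward 255:
  R: 250 + 0.25×(255−250) = 250 + 1.25 = 251.25 → 251
  G: 128 + 0.25×(255−128) = 128 + 31.75 = 159.75 → 160
  B: 114 + 0.25×(255−114) = 114 + 35.25 = 149.25 → 149
After the tint: rgb(251, 160, 149) = #FBA095.
A 20% tone moves each channel 20% toward 128:
  R: 251 + 0.2×(128−251) = 251 − 24.6 = 226.4 → 226
  G: 160 + 0.2×(128−160) = 160 − 6.4 = 153.6 → 154
  B: 149 + 0.2×(128−149) = 149 − 4.2 = 144.8 → 145
rgb(226, 154, 145) = #E29A91.

#E29A91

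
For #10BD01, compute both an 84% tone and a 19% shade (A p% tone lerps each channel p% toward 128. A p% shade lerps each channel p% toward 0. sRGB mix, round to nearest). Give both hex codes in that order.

#6E8A6C, #0D9901

#10BD01 is rgb(16, 189, 1).
84% tone:
  R: 16 + 0.84×(128−16) = 16 + 94.08 = 110.08 → 110
  G: 189 − 51.24 = 137.76 → 138
  B: 1 + 106.68 = 107.68 → 108
  → #6E8A6C
19% shade:
  R: 16 + 0.19×(0−16) = 16 − 3.04 = 12.96 → 13
  G: 189 − 35.91 = 153.09 → 153
  B: 1 + 0.19×(0−1) = 1 − 0.19 = 0.81 → 1
  → #0D9901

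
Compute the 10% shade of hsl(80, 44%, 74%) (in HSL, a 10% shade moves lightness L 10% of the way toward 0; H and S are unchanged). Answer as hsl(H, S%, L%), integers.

L moves 10% from 74 toward 0: 74 − 7.4 = 66.6 → 67.
H and S are unchanged.

hsl(80, 44%, 67%)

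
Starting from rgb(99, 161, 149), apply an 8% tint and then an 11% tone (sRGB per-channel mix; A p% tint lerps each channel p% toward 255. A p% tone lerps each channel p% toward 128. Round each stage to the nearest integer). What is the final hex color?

Per channel, c → c + 0.08(255 − c):
  R: 99 + 12.48 = 111.48 → 111
  G: 161 + 0.08×(255−161) = 161 + 7.52 = 168.52 → 169
  B: 149 + 0.08×(255−149) = 149 + 8.48 = 157.48 → 157
After the tint: rgb(111, 169, 157) = #6FA99D.
Per channel, c → c + 0.11(128 − c):
  R: 111 + 0.11×(128−111) = 111 + 1.87 = 112.87 → 113
  G: 169 + 0.11×(128−169) = 169 − 4.51 = 164.49 → 164
  B: 157 − 3.19 = 153.81 → 154
rgb(113, 164, 154) = #71A49A.

#71A49A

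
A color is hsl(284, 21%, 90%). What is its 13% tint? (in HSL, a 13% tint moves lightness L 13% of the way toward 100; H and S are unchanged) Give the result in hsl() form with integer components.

hsl(284, 21%, 91%)

L moves 13% from 90 toward 100: 90 + 1.3 = 91.3 → 91.
H and S are unchanged.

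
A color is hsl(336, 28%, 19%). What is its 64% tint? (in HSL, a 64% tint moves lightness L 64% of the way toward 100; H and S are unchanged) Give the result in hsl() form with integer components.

L moves 64% from 19 toward 100: 19 + 51.84 = 70.84 → 71.
H and S are unchanged.

hsl(336, 28%, 71%)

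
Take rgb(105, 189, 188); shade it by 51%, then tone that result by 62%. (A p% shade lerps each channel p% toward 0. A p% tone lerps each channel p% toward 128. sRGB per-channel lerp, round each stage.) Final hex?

A 51% shade moves each channel 51% toward 0:
  R: 105 + 0.51×(0−105) = 105 − 53.55 = 51.45 → 51
  G: 189 + 0.51×(0−189) = 189 − 96.39 = 92.61 → 93
  B: 188 + 0.51×(0−188) = 188 − 95.88 = 92.12 → 92
After the shade: rgb(51, 93, 92) = #335d5c.
Per channel, c → c + 0.62(128 − c):
  R: 51 + 0.62×(128−51) = 51 + 47.74 = 98.74 → 99
  G: 93 + 0.62×(128−93) = 93 + 21.7 = 114.7 → 115
  B: 92 + 22.32 = 114.32 → 114
rgb(99, 115, 114) = #637372.

#637372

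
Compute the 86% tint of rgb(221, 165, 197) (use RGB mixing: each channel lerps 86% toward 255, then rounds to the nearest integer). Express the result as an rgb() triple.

rgb(250, 242, 247)

Lerp each channel 86% toward 255:
  R: 221 + 29.24 = 250.24 → 250
  G: 165 + 77.4 = 242.4 → 242
  B: 197 + 49.88 = 246.88 → 247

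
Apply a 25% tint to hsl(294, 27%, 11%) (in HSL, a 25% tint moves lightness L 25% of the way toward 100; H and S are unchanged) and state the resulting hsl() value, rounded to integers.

hsl(294, 27%, 33%)

L moves 25% from 11 toward 100: 11 + 22.25 = 33.25 → 33.
H and S are unchanged.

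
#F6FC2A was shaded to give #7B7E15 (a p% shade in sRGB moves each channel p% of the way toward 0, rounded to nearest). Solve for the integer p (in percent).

50%

#F6FC2A is rgb(246, 252, 42); #7B7E15 is rgb(123, 126, 21).
On the G channel (widest range): 126 ≈ 252 + (p/100)(0 − 252), so p ≈ 100×(126 − 252)/(0 − 252) = -12600/-252 = 50.00.
p = 50 reproduces all three channels after rounding.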